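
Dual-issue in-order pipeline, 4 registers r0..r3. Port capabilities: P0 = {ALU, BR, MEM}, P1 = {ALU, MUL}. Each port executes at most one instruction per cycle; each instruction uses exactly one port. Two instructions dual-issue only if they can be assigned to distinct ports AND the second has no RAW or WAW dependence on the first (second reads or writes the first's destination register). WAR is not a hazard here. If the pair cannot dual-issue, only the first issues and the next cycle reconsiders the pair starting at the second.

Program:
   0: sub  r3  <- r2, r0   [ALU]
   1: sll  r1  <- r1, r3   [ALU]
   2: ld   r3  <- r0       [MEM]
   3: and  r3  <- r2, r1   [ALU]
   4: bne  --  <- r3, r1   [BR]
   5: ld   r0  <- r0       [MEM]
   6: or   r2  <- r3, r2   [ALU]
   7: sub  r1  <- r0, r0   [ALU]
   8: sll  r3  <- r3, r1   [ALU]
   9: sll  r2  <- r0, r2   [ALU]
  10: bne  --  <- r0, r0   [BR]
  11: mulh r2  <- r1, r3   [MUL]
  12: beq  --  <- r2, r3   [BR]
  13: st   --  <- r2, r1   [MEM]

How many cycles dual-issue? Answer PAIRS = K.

0. sub @i0  | RAW r3
1. sll+ld @i1&i2  | pair
2. and @i3  | RAW r3
3. bne @i4  | no-port BR/MEM
4. ld+or @i5&i6  | pair
5. sub @i7  | RAW r1
6. sll+sll @i8&i9  | pair
7. bne+mulh @i10&i11  | pair
8. beq @i12  | no-port BR/MEM
9. st @i13  | tail

PAIRS = 4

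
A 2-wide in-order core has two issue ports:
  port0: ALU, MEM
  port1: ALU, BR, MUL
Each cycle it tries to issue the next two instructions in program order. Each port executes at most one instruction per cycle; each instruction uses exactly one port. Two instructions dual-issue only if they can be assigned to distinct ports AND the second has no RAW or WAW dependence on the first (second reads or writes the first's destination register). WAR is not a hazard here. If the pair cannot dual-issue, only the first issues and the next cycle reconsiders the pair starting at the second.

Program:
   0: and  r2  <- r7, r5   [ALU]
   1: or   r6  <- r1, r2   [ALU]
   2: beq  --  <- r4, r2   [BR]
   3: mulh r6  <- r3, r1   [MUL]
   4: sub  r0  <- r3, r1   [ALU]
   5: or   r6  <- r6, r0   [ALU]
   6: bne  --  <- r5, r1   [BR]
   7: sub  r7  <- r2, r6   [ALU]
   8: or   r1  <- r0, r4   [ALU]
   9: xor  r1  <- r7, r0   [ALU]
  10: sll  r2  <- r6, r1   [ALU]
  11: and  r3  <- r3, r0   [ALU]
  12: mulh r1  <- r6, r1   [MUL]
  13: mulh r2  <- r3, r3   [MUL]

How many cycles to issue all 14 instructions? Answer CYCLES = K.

c0: i0 and.ALU  RAW r2
c1: i1+i2 or.ALU/beq.BR  dual
c2: i3+i4 mulh.MUL/sub.ALU  dual
c3: i5+i6 or.ALU/bne.BR  dual
c4: i7+i8 sub.ALU/or.ALU  dual
c5: i9 xor.ALU  RAW r1
c6: i10+i11 sll.ALU/and.ALU  dual
c7: i12 mulh.MUL  no-port MUL/MUL
c8: i13 mulh.MUL  tail

CYCLES = 9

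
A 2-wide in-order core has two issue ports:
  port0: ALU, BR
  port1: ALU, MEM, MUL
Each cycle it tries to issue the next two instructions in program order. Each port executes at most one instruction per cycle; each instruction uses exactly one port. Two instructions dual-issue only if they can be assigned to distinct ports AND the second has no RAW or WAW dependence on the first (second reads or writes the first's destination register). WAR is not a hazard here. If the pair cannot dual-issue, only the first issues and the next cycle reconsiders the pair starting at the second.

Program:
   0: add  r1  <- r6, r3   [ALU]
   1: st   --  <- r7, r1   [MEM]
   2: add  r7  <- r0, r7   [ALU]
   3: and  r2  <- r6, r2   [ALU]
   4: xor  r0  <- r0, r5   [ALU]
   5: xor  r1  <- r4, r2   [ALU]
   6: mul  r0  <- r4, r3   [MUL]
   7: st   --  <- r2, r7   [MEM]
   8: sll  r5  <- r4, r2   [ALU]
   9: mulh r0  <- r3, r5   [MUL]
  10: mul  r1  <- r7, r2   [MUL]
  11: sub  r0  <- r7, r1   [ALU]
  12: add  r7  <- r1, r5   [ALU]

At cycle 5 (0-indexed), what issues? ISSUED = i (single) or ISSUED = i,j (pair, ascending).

ISSUED = 9

c0: i0 add.ALU  RAW r1
c1: i1/i2 st.MEM;add.ALU  2-wide
c2: i3/i4 and.ALU;xor.ALU  2-wide
c3: i5/i6 xor.ALU;mul.MUL  2-wide
c4: i7/i8 st.MEM;sll.ALU  2-wide
c5: i9 mulh.MUL  no-port MUL/MUL
c6: i10 mul.MUL  RAW r1
c7: i11/i12 sub.ALU;add.ALU  2-wide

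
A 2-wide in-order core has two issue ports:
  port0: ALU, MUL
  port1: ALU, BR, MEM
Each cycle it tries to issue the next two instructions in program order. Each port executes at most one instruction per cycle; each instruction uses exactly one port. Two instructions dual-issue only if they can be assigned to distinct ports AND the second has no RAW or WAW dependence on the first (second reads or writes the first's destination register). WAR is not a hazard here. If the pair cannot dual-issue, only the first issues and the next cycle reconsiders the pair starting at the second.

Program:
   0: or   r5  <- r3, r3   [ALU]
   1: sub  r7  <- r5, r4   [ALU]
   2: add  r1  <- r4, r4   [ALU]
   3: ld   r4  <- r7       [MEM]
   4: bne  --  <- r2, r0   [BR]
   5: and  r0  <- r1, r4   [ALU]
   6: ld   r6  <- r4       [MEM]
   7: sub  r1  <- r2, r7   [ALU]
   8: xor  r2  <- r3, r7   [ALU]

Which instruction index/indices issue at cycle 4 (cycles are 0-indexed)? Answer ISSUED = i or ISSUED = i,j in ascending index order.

  cy0 -> i0 (or) RAW r5
  cy1 -> i1/i2 (sub add) pair
  cy2 -> i3 (ld) no-port MEM/BR
  cy3 -> i4/i5 (bne and) pair
  cy4 -> i6/i7 (ld sub) pair
  cy5 -> i8 (xor) tail

ISSUED = 6,7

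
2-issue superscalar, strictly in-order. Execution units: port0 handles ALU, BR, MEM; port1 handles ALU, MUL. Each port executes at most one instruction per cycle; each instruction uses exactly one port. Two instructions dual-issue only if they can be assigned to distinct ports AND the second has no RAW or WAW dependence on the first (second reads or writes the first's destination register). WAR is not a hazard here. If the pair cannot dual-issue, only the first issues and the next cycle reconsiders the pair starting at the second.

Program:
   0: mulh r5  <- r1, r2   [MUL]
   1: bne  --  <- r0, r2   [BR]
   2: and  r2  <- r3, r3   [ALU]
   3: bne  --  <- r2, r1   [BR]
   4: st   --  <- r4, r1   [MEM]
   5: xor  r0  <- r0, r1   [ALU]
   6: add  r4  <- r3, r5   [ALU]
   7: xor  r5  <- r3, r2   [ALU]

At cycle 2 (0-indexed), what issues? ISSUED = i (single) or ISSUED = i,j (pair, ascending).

ISSUED = 3

0. mulh.MUL/bne.BR @i0,i1  | 2-wide
1. and.ALU @i2  | RAW r2
2. bne.BR @i3  | no-port BR/MEM
3. st.MEM/xor.ALU @i4,i5  | 2-wide
4. add.ALU/xor.ALU @i6,i7  | 2-wide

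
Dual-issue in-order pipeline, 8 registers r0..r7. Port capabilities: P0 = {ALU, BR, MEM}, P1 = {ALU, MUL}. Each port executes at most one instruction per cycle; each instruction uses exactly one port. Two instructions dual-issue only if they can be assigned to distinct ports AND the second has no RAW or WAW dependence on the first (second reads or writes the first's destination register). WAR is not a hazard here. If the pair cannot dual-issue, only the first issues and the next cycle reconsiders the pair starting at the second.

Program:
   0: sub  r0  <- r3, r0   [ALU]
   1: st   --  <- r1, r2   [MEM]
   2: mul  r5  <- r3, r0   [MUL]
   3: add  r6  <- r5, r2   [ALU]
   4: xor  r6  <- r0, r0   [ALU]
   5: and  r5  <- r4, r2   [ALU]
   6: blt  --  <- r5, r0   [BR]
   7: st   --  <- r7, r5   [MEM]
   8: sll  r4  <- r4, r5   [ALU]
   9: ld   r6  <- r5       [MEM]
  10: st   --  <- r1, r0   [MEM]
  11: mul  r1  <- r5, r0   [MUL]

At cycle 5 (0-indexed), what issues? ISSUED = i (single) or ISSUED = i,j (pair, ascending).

ISSUED = 7,8

  cy0 -> i0+i1 (sub+st) dual
  cy1 -> i2 (mul) RAW r5
  cy2 -> i3 (add) WAW r6
  cy3 -> i4+i5 (xor+and) dual
  cy4 -> i6 (blt) no-port BR/MEM
  cy5 -> i7+i8 (st+sll) dual
  cy6 -> i9 (ld) no-port MEM/MEM
  cy7 -> i10+i11 (st+mul) dual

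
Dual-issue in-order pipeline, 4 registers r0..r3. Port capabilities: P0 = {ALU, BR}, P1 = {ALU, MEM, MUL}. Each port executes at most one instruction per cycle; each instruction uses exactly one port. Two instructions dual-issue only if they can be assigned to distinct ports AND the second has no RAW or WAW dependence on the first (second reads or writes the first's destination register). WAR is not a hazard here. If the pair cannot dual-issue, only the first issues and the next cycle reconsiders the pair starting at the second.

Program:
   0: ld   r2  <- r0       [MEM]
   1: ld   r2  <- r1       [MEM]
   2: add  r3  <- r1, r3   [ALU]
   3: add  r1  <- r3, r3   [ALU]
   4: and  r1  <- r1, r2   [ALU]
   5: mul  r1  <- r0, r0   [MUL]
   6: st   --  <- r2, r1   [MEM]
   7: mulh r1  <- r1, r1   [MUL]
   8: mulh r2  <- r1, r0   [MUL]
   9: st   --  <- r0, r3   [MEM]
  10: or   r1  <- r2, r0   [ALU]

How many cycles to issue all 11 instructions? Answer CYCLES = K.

CYCLES = 9

#0 head=0: ld i0 no-port MEM/MEM
#1 head=1: ld add i1+i2 2-wide
#2 head=3: add i3 RAW+WAW r1
#3 head=4: and i4 WAW r1
#4 head=5: mul i5 no-port MUL/MEM
#5 head=6: st i6 no-port MEM/MUL
#6 head=7: mulh i7 no-port MUL/MUL
#7 head=8: mulh i8 no-port MUL/MEM
#8 head=9: st or i9+i10 2-wide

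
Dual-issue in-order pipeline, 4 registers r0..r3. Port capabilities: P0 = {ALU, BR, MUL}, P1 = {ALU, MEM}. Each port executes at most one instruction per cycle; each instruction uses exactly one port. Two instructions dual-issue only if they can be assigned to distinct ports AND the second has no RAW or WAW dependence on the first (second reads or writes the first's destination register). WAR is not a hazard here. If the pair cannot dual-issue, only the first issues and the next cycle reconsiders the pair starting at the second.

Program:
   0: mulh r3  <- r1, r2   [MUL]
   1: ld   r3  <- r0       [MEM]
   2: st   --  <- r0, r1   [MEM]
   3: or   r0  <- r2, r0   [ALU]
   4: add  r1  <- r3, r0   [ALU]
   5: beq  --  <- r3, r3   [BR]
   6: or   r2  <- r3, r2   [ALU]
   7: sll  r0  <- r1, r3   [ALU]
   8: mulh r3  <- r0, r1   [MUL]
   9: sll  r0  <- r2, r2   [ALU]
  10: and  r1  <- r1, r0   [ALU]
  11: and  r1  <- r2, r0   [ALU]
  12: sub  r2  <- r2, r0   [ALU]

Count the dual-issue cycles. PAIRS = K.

c0: i0 mulh.MUL  WAW r3
c1: i1 ld.MEM  no-port MEM/MEM
c2: i2&i3 st.MEM+or.ALU  dual
c3: i4&i5 add.ALU+beq.BR  dual
c4: i6&i7 or.ALU+sll.ALU  dual
c5: i8&i9 mulh.MUL+sll.ALU  dual
c6: i10 and.ALU  WAW r1
c7: i11&i12 and.ALU+sub.ALU  dual

PAIRS = 5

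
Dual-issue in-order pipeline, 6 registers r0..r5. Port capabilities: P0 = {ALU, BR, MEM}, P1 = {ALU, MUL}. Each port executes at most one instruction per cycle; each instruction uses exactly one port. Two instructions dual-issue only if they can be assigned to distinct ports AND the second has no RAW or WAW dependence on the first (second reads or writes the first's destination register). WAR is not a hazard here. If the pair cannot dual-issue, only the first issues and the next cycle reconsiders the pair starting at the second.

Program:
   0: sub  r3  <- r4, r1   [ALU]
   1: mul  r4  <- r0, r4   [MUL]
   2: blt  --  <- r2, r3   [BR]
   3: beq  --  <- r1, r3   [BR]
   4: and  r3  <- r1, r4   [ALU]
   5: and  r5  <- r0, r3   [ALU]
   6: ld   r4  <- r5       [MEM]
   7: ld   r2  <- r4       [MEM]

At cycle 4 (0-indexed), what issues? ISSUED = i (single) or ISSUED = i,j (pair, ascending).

ISSUED = 6

  cy0 -> i0+i1 (sub/mul) 2-wide
  cy1 -> i2 (blt) no-port BR/BR
  cy2 -> i3+i4 (beq/and) 2-wide
  cy3 -> i5 (and) RAW r5
  cy4 -> i6 (ld) no-port MEM/MEM
  cy5 -> i7 (ld) tail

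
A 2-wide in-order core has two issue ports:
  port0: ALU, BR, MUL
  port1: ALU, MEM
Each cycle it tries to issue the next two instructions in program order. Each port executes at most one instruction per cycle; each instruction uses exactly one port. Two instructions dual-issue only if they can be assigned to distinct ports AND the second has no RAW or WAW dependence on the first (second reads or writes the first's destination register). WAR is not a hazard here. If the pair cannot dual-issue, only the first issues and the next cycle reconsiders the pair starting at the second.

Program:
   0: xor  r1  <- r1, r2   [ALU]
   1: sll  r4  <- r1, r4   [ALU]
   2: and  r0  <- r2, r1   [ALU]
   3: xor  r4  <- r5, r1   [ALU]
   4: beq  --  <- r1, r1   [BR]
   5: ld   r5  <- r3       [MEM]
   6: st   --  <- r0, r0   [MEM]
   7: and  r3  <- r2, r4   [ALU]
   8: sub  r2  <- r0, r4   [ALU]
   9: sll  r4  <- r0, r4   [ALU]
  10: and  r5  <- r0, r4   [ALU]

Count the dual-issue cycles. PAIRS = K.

[0] i0  xor.ALU  -- RAW r1
[1] i1/i2  sll.ALU and.ALU  -- 2-wide
[2] i3/i4  xor.ALU beq.BR  -- 2-wide
[3] i5  ld.MEM  -- no-port MEM/MEM
[4] i6/i7  st.MEM and.ALU  -- 2-wide
[5] i8/i9  sub.ALU sll.ALU  -- 2-wide
[6] i10  and.ALU  -- tail

PAIRS = 4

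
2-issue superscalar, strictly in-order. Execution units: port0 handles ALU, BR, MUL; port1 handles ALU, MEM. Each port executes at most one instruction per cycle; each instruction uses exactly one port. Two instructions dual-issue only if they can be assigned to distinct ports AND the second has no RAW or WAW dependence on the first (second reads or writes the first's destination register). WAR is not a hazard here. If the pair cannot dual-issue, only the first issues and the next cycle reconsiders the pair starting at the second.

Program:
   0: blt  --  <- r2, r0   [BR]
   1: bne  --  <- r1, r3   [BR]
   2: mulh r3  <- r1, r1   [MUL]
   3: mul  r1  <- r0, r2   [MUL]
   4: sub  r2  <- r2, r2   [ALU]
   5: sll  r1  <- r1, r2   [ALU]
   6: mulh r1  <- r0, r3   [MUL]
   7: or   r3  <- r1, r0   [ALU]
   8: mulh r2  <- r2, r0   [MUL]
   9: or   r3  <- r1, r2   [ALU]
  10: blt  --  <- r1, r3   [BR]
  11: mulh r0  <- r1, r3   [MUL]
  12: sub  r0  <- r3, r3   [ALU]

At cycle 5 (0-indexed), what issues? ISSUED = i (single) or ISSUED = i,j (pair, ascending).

ISSUED = 6

#0 head=0: blt i0 no-port BR/BR
#1 head=1: bne i1 no-port BR/MUL
#2 head=2: mulh i2 no-port MUL/MUL
#3 head=3: mul/sub i3,i4 pair
#4 head=5: sll i5 WAW r1
#5 head=6: mulh i6 RAW r1
#6 head=7: or/mulh i7,i8 pair
#7 head=9: or i9 RAW r3
#8 head=10: blt i10 no-port BR/MUL
#9 head=11: mulh i11 WAW r0
#10 head=12: sub i12 tail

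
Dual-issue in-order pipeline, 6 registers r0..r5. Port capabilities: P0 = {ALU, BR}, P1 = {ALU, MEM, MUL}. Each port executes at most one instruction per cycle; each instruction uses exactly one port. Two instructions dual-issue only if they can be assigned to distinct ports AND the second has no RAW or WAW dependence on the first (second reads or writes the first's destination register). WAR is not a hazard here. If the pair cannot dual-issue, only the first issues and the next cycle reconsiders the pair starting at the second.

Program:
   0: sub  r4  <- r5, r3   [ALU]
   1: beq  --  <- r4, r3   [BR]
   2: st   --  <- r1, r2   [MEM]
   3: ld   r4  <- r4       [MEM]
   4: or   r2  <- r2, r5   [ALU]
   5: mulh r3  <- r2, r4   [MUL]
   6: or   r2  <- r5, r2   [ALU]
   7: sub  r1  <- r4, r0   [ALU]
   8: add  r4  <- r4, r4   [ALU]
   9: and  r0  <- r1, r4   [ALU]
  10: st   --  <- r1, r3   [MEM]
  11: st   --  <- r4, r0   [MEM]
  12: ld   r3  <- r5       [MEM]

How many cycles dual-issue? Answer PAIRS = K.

t=0 i0:sub.ALU ; RAW r4
t=1 i1+i2:beq.BR/st.MEM ; dual
t=2 i3+i4:ld.MEM/or.ALU ; dual
t=3 i5+i6:mulh.MUL/or.ALU ; dual
t=4 i7+i8:sub.ALU/add.ALU ; dual
t=5 i9+i10:and.ALU/st.MEM ; dual
t=6 i11:st.MEM ; no-port MEM/MEM
t=7 i12:ld.MEM ; tail

PAIRS = 5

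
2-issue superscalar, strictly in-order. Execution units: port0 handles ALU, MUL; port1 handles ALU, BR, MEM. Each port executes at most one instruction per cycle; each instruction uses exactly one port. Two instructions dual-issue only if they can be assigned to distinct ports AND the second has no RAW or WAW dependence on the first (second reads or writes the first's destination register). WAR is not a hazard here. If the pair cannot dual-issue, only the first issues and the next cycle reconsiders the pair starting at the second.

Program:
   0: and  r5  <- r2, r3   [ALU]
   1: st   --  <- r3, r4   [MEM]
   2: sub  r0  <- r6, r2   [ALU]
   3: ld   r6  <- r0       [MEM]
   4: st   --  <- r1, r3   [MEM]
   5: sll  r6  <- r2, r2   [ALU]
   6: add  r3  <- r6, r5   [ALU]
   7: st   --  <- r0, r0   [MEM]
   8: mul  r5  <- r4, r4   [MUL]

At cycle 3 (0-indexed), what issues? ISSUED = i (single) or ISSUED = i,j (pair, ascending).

ISSUED = 4,5

[0] i0/i1  and.ALU/st.MEM  -- 2-wide
[1] i2  sub.ALU  -- RAW r0
[2] i3  ld.MEM  -- no-port MEM/MEM
[3] i4/i5  st.MEM/sll.ALU  -- 2-wide
[4] i6/i7  add.ALU/st.MEM  -- 2-wide
[5] i8  mul.MUL  -- tail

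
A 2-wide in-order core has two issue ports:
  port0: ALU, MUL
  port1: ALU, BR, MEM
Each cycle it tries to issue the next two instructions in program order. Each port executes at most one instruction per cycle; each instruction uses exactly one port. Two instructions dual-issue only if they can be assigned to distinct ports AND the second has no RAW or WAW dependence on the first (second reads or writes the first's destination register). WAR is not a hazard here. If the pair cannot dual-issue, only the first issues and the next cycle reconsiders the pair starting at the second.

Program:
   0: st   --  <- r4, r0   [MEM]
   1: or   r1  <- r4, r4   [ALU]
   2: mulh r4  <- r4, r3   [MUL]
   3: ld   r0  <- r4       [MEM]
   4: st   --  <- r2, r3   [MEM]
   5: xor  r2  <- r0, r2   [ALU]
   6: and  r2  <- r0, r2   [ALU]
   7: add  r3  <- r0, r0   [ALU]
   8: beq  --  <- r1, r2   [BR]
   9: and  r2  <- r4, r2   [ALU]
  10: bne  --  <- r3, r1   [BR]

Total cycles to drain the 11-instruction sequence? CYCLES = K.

CYCLES = 7

0. st+or @i0/i1  | pair
1. mulh @i2  | RAW r4
2. ld @i3  | no-port MEM/MEM
3. st+xor @i4/i5  | pair
4. and+add @i6/i7  | pair
5. beq+and @i8/i9  | pair
6. bne @i10  | tail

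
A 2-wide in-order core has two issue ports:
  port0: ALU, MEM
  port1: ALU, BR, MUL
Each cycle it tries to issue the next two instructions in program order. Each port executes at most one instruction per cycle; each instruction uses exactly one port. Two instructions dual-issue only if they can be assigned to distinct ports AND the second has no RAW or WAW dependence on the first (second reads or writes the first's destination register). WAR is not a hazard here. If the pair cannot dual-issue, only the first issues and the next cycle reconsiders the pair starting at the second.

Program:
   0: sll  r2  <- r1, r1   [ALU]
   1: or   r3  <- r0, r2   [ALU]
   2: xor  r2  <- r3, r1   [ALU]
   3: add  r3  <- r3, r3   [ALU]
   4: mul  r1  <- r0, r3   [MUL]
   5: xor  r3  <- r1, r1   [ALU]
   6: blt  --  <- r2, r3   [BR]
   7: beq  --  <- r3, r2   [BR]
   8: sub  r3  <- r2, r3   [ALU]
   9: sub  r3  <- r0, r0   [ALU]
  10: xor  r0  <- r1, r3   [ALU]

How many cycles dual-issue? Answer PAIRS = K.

t=0 i0:sll.ALU ; RAW r2
t=1 i1:or.ALU ; RAW r3
t=2 i2+i3:xor.ALU;add.ALU ; pair
t=3 i4:mul.MUL ; RAW r1
t=4 i5:xor.ALU ; RAW r3
t=5 i6:blt.BR ; no-port BR/BR
t=6 i7+i8:beq.BR;sub.ALU ; pair
t=7 i9:sub.ALU ; RAW r3
t=8 i10:xor.ALU ; tail

PAIRS = 2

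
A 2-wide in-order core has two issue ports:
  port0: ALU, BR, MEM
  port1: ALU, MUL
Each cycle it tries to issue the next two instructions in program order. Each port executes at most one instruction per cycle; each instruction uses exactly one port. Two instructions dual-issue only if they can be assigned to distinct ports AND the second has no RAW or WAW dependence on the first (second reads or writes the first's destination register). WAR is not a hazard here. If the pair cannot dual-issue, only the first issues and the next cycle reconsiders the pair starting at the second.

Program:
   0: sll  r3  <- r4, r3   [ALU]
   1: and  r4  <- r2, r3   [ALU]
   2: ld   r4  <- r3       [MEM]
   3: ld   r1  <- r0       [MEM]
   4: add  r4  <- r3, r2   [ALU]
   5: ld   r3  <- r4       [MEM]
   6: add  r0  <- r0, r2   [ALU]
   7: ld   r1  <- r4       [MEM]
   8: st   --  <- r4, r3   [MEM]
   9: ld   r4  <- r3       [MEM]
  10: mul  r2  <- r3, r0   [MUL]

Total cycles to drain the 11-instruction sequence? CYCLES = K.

0. sll.ALU @i0  | RAW r3
1. and.ALU @i1  | WAW r4
2. ld.MEM @i2  | no-port MEM/MEM
3. ld.MEM/add.ALU @i3&i4  | pair
4. ld.MEM/add.ALU @i5&i6  | pair
5. ld.MEM @i7  | no-port MEM/MEM
6. st.MEM @i8  | no-port MEM/MEM
7. ld.MEM/mul.MUL @i9&i10  | pair

CYCLES = 8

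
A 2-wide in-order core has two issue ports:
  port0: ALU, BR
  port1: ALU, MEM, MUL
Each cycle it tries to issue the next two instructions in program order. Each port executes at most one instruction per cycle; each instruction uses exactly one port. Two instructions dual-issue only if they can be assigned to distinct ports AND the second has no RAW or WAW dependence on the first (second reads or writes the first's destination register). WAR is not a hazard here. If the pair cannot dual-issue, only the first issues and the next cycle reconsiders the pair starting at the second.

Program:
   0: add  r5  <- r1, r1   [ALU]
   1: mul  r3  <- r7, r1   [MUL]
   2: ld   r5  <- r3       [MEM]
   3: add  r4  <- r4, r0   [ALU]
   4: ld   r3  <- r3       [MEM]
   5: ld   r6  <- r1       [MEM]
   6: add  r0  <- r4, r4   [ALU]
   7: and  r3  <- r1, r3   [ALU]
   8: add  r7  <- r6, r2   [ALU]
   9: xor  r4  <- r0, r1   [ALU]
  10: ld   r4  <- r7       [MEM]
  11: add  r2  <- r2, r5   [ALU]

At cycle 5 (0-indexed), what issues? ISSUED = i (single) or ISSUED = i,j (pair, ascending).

ISSUED = 9

0. add.ALU/mul.MUL @i0/i1  | 2-wide
1. ld.MEM/add.ALU @i2/i3  | 2-wide
2. ld.MEM @i4  | no-port MEM/MEM
3. ld.MEM/add.ALU @i5/i6  | 2-wide
4. and.ALU/add.ALU @i7/i8  | 2-wide
5. xor.ALU @i9  | WAW r4
6. ld.MEM/add.ALU @i10/i11  | 2-wide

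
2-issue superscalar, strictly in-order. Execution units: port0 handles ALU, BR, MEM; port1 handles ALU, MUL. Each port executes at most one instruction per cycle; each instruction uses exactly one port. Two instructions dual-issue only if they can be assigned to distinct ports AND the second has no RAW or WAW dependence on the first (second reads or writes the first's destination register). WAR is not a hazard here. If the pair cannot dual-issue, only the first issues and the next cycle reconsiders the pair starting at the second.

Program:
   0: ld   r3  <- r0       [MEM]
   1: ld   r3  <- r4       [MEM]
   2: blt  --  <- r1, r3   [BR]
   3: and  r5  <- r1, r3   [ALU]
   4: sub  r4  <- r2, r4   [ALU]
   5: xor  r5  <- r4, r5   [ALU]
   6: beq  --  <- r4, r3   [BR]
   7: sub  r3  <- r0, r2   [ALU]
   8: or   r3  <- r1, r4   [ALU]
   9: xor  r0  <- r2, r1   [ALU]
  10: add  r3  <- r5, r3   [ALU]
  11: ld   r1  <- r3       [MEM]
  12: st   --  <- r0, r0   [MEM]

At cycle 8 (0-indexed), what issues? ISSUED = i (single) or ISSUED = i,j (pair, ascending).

ISSUED = 11

c0: i0 ld  no-port MEM/MEM
c1: i1 ld  no-port MEM/BR
c2: i2+i3 blt and  pair
c3: i4 sub  RAW r4
c4: i5+i6 xor beq  pair
c5: i7 sub  WAW r3
c6: i8+i9 or xor  pair
c7: i10 add  RAW r3
c8: i11 ld  no-port MEM/MEM
c9: i12 st  tail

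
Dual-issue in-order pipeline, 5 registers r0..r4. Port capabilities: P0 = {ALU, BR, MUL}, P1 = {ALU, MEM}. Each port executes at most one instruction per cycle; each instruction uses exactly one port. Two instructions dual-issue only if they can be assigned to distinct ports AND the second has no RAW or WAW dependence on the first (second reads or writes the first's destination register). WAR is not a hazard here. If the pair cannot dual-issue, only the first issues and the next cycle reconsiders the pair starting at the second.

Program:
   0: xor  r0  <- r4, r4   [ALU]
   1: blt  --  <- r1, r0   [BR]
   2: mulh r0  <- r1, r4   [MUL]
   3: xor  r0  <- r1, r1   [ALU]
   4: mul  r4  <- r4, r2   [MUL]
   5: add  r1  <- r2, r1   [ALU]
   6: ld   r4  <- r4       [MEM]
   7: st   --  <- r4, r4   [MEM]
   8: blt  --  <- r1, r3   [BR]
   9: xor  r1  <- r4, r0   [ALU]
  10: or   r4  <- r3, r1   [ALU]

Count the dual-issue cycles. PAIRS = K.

  cy0 -> i0 (xor) RAW r0
  cy1 -> i1 (blt) no-port BR/MUL
  cy2 -> i2 (mulh) WAW r0
  cy3 -> i3&i4 (xor/mul) dual
  cy4 -> i5&i6 (add/ld) dual
  cy5 -> i7&i8 (st/blt) dual
  cy6 -> i9 (xor) RAW r1
  cy7 -> i10 (or) tail

PAIRS = 3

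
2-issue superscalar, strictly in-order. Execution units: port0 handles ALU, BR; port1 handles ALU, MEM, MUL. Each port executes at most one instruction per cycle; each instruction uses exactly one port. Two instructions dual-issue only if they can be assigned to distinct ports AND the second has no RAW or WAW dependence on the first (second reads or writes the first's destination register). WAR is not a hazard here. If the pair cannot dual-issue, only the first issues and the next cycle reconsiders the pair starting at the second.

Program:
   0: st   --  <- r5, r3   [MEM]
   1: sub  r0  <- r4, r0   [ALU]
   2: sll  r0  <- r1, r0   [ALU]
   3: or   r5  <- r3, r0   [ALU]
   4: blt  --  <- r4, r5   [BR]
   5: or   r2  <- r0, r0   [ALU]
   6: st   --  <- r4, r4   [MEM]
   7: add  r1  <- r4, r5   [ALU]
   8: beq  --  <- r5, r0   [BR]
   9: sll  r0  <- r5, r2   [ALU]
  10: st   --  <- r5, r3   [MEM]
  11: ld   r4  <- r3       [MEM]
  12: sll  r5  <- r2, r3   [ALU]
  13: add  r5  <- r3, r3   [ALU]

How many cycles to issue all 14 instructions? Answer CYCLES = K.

c0: i0&i1 st.MEM sub.ALU  dual
c1: i2 sll.ALU  RAW r0
c2: i3 or.ALU  RAW r5
c3: i4&i5 blt.BR or.ALU  dual
c4: i6&i7 st.MEM add.ALU  dual
c5: i8&i9 beq.BR sll.ALU  dual
c6: i10 st.MEM  no-port MEM/MEM
c7: i11&i12 ld.MEM sll.ALU  dual
c8: i13 add.ALU  tail

CYCLES = 9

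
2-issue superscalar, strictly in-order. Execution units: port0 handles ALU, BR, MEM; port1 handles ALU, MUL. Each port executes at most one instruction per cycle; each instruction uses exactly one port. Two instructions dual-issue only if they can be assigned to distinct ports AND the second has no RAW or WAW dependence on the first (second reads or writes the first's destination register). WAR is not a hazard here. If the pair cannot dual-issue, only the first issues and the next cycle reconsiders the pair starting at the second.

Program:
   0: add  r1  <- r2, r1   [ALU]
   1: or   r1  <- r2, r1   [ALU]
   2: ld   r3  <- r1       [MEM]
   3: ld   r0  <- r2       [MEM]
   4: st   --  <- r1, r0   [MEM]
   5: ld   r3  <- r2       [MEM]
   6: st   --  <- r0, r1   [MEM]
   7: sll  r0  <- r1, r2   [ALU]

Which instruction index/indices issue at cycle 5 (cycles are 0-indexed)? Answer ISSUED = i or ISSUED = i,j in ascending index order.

  cy0 -> i0 (add.ALU) RAW+WAW r1
  cy1 -> i1 (or.ALU) RAW r1
  cy2 -> i2 (ld.MEM) no-port MEM/MEM
  cy3 -> i3 (ld.MEM) no-port MEM/MEM
  cy4 -> i4 (st.MEM) no-port MEM/MEM
  cy5 -> i5 (ld.MEM) no-port MEM/MEM
  cy6 -> i6,i7 (st.MEM/sll.ALU) dual

ISSUED = 5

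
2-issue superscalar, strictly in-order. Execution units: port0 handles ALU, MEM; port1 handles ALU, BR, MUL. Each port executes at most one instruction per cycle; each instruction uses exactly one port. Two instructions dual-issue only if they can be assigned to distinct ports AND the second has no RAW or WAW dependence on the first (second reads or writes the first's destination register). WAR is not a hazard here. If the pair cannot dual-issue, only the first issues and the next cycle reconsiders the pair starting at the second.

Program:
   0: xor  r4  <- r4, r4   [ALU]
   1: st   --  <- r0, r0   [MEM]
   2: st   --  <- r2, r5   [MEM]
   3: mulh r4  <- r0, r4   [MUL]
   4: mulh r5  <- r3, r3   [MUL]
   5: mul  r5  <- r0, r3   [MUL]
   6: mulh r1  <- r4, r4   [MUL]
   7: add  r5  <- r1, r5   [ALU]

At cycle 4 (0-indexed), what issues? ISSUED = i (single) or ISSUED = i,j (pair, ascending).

[0] i0,i1  xor.ALU+st.MEM  -- dual
[1] i2,i3  st.MEM+mulh.MUL  -- dual
[2] i4  mulh.MUL  -- no-port MUL/MUL
[3] i5  mul.MUL  -- no-port MUL/MUL
[4] i6  mulh.MUL  -- RAW r1
[5] i7  add.ALU  -- tail

ISSUED = 6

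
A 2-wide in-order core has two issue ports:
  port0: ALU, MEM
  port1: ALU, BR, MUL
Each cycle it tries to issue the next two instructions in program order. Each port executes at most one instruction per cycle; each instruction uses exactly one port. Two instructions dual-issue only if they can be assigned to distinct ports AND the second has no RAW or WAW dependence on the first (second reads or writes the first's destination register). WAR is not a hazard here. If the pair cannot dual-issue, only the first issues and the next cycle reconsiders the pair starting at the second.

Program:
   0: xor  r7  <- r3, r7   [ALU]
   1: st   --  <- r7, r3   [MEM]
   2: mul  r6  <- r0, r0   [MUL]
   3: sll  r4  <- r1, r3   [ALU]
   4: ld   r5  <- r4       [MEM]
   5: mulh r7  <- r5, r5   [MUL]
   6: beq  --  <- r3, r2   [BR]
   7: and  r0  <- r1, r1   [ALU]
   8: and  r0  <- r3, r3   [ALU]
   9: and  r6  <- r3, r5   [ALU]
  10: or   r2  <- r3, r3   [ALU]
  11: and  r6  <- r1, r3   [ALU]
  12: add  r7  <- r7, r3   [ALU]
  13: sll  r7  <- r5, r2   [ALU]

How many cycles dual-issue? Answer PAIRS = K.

0. xor @i0  | RAW r7
1. st mul @i1/i2  | dual
2. sll @i3  | RAW r4
3. ld @i4  | RAW r5
4. mulh @i5  | no-port MUL/BR
5. beq and @i6/i7  | dual
6. and and @i8/i9  | dual
7. or and @i10/i11  | dual
8. add @i12  | WAW r7
9. sll @i13  | tail

PAIRS = 4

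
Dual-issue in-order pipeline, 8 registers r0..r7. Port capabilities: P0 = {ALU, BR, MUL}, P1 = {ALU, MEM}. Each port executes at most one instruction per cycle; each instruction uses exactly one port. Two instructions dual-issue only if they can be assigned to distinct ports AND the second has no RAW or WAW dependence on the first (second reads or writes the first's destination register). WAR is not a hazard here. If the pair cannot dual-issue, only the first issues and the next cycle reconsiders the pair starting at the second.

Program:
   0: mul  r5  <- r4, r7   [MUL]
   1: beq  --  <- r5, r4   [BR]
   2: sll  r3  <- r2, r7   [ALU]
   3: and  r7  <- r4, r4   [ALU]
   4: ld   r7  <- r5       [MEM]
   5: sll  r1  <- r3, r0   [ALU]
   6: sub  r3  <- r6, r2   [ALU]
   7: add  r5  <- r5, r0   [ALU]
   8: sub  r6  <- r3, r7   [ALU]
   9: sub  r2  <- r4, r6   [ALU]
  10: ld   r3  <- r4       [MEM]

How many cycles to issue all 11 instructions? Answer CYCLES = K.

CYCLES = 7

[0] i0  mul.MUL  -- no-port MUL/BR
[1] i1,i2  beq.BR sll.ALU  -- dual
[2] i3  and.ALU  -- WAW r7
[3] i4,i5  ld.MEM sll.ALU  -- dual
[4] i6,i7  sub.ALU add.ALU  -- dual
[5] i8  sub.ALU  -- RAW r6
[6] i9,i10  sub.ALU ld.MEM  -- dual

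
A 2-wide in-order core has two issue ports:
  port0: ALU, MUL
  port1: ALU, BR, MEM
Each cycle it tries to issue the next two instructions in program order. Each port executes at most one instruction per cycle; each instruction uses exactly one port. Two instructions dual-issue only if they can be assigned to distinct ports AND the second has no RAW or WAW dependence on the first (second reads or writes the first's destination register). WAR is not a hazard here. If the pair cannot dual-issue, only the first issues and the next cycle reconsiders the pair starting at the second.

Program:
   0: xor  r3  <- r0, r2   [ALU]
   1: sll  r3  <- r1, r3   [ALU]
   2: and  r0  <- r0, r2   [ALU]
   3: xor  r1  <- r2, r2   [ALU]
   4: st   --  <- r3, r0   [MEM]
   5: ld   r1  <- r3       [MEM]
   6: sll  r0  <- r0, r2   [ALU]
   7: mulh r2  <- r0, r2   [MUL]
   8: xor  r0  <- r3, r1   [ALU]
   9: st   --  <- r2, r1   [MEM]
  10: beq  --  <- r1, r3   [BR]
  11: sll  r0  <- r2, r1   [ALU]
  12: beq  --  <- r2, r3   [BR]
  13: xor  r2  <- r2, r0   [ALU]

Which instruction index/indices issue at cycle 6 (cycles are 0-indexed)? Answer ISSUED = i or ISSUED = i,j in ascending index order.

ISSUED = 10,11

t=0 i0:xor ; RAW+WAW r3
t=1 i1/i2:sll/and ; 2-wide
t=2 i3/i4:xor/st ; 2-wide
t=3 i5/i6:ld/sll ; 2-wide
t=4 i7/i8:mulh/xor ; 2-wide
t=5 i9:st ; no-port MEM/BR
t=6 i10/i11:beq/sll ; 2-wide
t=7 i12/i13:beq/xor ; 2-wide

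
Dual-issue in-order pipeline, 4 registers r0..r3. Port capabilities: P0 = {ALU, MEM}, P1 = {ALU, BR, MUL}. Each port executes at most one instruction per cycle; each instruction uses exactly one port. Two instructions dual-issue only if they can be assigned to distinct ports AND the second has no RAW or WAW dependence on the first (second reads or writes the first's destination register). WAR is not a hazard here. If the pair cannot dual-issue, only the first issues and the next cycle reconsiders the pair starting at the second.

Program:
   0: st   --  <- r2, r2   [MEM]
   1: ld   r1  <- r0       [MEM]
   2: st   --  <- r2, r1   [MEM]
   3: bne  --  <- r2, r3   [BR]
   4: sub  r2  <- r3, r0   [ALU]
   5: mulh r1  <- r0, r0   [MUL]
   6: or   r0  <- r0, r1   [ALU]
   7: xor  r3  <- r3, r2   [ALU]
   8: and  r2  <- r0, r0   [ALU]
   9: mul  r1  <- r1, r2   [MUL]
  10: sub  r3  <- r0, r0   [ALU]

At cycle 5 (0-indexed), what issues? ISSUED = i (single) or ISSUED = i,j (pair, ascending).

ISSUED = 8

c0: i0 st.MEM  no-port MEM/MEM
c1: i1 ld.MEM  no-port MEM/MEM
c2: i2+i3 st.MEM/bne.BR  2-wide
c3: i4+i5 sub.ALU/mulh.MUL  2-wide
c4: i6+i7 or.ALU/xor.ALU  2-wide
c5: i8 and.ALU  RAW r2
c6: i9+i10 mul.MUL/sub.ALU  2-wide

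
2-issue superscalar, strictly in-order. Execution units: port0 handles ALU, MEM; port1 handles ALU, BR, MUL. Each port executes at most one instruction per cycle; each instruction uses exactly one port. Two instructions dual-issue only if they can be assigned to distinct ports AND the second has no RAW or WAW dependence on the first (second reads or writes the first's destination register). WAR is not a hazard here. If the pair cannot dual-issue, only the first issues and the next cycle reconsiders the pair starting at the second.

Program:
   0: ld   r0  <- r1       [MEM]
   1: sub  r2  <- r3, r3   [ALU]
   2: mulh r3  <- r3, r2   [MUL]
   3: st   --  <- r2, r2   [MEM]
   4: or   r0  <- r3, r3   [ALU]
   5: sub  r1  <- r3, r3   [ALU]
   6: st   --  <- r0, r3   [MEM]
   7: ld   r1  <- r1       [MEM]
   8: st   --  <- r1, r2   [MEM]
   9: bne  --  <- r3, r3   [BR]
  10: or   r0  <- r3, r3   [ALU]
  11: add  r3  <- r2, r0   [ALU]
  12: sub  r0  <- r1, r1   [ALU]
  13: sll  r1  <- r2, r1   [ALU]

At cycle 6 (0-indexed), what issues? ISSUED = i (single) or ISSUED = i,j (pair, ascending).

ISSUED = 10

  cy0 -> i0/i1 (ld+sub) dual
  cy1 -> i2/i3 (mulh+st) dual
  cy2 -> i4/i5 (or+sub) dual
  cy3 -> i6 (st) no-port MEM/MEM
  cy4 -> i7 (ld) no-port MEM/MEM
  cy5 -> i8/i9 (st+bne) dual
  cy6 -> i10 (or) RAW r0
  cy7 -> i11/i12 (add+sub) dual
  cy8 -> i13 (sll) tail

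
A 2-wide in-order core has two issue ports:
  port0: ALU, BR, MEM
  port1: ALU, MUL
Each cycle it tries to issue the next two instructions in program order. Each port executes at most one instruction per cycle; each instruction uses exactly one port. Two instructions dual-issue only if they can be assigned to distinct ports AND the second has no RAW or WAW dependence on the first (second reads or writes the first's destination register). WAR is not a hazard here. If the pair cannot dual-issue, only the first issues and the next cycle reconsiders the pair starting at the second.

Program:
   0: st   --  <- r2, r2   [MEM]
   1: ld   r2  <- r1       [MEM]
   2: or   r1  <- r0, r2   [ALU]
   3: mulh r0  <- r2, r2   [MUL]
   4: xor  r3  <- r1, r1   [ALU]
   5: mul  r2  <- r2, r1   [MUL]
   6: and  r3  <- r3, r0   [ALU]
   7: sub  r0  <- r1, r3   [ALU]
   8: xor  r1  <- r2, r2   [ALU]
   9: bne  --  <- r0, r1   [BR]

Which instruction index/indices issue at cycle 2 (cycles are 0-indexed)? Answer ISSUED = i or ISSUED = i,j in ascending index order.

ISSUED = 2,3

c0: i0 st.MEM  no-port MEM/MEM
c1: i1 ld.MEM  RAW r2
c2: i2,i3 or.ALU mulh.MUL  pair
c3: i4,i5 xor.ALU mul.MUL  pair
c4: i6 and.ALU  RAW r3
c5: i7,i8 sub.ALU xor.ALU  pair
c6: i9 bne.BR  tail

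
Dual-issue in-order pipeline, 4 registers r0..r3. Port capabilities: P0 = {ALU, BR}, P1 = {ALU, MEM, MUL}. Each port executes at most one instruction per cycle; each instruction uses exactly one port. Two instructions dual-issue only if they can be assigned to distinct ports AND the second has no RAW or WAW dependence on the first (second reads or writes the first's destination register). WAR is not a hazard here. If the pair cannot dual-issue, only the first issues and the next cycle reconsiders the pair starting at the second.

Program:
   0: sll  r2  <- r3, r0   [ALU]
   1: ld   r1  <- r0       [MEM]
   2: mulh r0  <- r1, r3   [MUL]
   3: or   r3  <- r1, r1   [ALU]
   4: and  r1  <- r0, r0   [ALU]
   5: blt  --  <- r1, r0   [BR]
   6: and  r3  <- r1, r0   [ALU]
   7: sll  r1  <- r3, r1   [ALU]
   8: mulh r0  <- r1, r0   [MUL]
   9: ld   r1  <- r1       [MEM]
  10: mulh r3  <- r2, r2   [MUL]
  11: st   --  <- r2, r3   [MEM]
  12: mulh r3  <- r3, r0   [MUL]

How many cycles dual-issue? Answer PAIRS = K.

  cy0 -> i0+i1 (sll.ALU ld.MEM) dual
  cy1 -> i2+i3 (mulh.MUL or.ALU) dual
  cy2 -> i4 (and.ALU) RAW r1
  cy3 -> i5+i6 (blt.BR and.ALU) dual
  cy4 -> i7 (sll.ALU) RAW r1
  cy5 -> i8 (mulh.MUL) no-port MUL/MEM
  cy6 -> i9 (ld.MEM) no-port MEM/MUL
  cy7 -> i10 (mulh.MUL) no-port MUL/MEM
  cy8 -> i11 (st.MEM) no-port MEM/MUL
  cy9 -> i12 (mulh.MUL) tail

PAIRS = 3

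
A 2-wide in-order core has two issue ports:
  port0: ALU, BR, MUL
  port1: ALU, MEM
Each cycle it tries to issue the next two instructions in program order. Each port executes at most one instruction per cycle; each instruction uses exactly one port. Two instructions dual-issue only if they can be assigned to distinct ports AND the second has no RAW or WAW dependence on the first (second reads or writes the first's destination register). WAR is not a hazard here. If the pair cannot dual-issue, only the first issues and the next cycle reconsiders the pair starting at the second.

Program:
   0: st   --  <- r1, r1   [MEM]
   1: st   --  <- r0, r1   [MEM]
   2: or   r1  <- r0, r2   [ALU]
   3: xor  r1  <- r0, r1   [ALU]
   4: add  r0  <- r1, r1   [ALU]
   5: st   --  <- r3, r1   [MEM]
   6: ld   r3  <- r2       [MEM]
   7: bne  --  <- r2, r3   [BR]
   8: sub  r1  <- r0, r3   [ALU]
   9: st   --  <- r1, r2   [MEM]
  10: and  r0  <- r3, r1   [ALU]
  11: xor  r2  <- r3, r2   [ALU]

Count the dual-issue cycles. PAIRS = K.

c0: i0 st  no-port MEM/MEM
c1: i1,i2 st;or  pair
c2: i3 xor  RAW r1
c3: i4,i5 add;st  pair
c4: i6 ld  RAW r3
c5: i7,i8 bne;sub  pair
c6: i9,i10 st;and  pair
c7: i11 xor  tail

PAIRS = 4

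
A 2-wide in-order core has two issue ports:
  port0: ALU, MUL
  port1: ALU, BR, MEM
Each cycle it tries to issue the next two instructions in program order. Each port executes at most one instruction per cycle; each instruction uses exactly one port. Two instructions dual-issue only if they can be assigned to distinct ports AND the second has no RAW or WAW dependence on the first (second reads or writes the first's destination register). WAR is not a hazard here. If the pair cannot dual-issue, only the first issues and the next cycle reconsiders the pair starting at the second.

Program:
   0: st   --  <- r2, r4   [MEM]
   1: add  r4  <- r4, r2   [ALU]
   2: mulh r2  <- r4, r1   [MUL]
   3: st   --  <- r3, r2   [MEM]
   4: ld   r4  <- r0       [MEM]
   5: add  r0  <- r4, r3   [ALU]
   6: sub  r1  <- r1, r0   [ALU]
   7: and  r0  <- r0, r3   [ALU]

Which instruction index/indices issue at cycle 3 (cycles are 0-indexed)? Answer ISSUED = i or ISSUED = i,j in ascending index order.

ISSUED = 4

0. st.MEM+add.ALU @i0,i1  | pair
1. mulh.MUL @i2  | RAW r2
2. st.MEM @i3  | no-port MEM/MEM
3. ld.MEM @i4  | RAW r4
4. add.ALU @i5  | RAW r0
5. sub.ALU+and.ALU @i6,i7  | pair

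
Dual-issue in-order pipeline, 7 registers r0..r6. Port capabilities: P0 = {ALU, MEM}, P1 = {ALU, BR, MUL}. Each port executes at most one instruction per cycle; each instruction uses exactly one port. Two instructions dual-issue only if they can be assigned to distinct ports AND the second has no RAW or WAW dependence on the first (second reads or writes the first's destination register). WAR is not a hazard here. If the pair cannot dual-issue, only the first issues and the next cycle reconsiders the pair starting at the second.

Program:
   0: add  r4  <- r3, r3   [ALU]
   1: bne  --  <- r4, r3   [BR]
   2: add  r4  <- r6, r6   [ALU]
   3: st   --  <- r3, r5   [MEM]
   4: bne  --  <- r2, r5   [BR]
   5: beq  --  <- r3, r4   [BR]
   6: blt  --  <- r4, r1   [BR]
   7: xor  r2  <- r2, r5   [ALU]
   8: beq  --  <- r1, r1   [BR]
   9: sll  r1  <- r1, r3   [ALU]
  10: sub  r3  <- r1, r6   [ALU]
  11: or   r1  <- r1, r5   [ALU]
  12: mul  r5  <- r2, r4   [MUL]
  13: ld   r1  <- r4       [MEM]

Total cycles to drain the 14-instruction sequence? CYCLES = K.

CYCLES = 8

c0: i0 add  RAW r4
c1: i1/i2 bne;add  pair
c2: i3/i4 st;bne  pair
c3: i5 beq  no-port BR/BR
c4: i6/i7 blt;xor  pair
c5: i8/i9 beq;sll  pair
c6: i10/i11 sub;or  pair
c7: i12/i13 mul;ld  pair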